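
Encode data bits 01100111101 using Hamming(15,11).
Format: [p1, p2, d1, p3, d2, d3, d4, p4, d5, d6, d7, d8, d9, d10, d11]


Parity bits: p1=0, p2=0, p3=1, p4=1

000111010111101


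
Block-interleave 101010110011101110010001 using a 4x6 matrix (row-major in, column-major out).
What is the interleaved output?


Matrix:
  101010
  110011
  101110
  010001
Read columns: 111001011010001011100101

111001011010001011100101


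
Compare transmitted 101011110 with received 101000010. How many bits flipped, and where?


XOR: 000011100

3 error(s) at position(s): 4, 5, 6


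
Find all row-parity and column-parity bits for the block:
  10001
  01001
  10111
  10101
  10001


Row parities: 00010
Column parities: 01011

Row P: 00010, Col P: 01011, Corner: 1


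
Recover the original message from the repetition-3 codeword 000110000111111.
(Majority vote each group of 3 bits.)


Groups: 000, 110, 000, 111, 111
Majority votes: 01011

01011


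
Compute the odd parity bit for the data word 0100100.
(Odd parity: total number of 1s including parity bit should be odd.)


Number of 1s in data: 2
Parity bit: 1

1


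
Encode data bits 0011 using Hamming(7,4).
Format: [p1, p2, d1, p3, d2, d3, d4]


Parity bits: p1=1, p2=0, p3=0

1000011


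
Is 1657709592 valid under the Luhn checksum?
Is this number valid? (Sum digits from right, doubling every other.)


Luhn sum = 46
46 mod 10 = 6

Invalid (Luhn sum mod 10 = 6)


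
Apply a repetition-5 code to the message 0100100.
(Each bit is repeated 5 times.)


Each bit -> 5 copies

00000111110000000000111110000000000


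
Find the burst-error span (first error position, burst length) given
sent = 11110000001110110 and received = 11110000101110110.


XOR: 00000000100000000

Burst at position 8, length 1


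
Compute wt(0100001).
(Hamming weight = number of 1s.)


Counting 1s in 0100001

2


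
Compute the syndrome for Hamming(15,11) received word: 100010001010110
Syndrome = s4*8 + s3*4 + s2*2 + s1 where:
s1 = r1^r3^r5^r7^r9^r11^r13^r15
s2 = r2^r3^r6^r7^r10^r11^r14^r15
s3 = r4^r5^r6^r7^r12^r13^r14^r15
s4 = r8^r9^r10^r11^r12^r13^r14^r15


s1=1, s2=0, s3=1, s4=0

Syndrome = 5 (error at position 5)


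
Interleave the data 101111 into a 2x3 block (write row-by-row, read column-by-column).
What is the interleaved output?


Matrix:
  101
  111
Read columns: 110111

110111


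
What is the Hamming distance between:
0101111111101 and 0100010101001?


XOR: 0001101010100
Count of 1s: 5

5


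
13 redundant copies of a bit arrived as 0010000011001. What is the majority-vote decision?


Ones: 4 out of 13
Threshold: 7

0 (4/13 voted 1)


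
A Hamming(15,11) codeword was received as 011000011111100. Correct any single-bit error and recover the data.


Syndrome = 0: no error detected

Data: 10001111100 (no errors)


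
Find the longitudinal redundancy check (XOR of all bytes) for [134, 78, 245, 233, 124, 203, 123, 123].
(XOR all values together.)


XOR chain: 134 ^ 78 ^ 245 ^ 233 ^ 124 ^ 203 ^ 123 ^ 123 = 99

99


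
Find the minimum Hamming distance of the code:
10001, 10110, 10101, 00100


Comparing all pairs, minimum distance: 1
Can detect 0 errors, correct 0 errors

1


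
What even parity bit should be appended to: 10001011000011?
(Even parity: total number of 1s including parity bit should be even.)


Number of 1s in data: 6
Parity bit: 0

0


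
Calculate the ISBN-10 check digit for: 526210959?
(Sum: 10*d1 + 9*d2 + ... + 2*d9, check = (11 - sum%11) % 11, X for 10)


Weighted sum: 205
205 mod 11 = 7

Check digit: 4


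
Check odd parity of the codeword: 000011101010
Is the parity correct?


Number of 1s: 5

Yes, parity is correct (5 ones)


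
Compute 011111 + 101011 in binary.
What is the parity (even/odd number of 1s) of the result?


011111 = 31
101011 = 43
Sum = 74 = 1001010
1s count = 3

odd parity (3 ones in 1001010)


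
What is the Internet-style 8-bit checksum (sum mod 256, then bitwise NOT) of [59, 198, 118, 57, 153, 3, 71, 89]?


Sum = 748 mod 256 = 236
Complement = 19

19


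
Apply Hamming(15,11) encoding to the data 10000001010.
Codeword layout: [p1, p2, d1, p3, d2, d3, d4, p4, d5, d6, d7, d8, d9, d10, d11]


Parity bits: p1=1, p2=0, p3=0, p4=0

101000000001010


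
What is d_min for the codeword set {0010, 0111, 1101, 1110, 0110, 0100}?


Comparing all pairs, minimum distance: 1
Can detect 0 errors, correct 0 errors

1


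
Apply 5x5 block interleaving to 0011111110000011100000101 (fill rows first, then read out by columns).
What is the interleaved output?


Matrix:
  00111
  11110
  00001
  11000
  00101
Read columns: 0101001010110011100010101

0101001010110011100010101


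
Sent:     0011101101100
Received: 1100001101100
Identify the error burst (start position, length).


XOR: 1111100000000

Burst at position 0, length 5


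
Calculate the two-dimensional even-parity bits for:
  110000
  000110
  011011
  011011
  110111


Row parities: 00001
Column parities: 000001

Row P: 00001, Col P: 000001, Corner: 1


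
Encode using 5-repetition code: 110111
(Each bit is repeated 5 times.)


Each bit -> 5 copies

111111111100000111111111111111


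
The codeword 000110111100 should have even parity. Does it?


Number of 1s: 6

Yes, parity is correct (6 ones)


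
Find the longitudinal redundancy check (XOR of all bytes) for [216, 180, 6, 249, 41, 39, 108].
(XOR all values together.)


XOR chain: 216 ^ 180 ^ 6 ^ 249 ^ 41 ^ 39 ^ 108 = 241

241


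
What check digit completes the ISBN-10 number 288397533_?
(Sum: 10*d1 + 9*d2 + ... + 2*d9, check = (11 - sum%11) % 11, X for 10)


Weighted sum: 301
301 mod 11 = 4

Check digit: 7


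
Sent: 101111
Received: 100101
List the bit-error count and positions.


XOR: 001010

2 error(s) at position(s): 2, 4


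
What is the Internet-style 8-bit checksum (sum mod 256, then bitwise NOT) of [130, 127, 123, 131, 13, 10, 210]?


Sum = 744 mod 256 = 232
Complement = 23

23


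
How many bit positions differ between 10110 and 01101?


XOR: 11011
Count of 1s: 4

4


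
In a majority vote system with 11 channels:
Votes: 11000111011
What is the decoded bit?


Ones: 7 out of 11
Threshold: 6

1 (7/11 voted 1)


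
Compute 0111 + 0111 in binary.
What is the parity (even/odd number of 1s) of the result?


0111 = 7
0111 = 7
Sum = 14 = 1110
1s count = 3

odd parity (3 ones in 1110)


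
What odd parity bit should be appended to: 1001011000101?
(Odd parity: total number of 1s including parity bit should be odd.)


Number of 1s in data: 6
Parity bit: 1

1


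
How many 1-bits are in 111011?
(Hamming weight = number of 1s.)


Counting 1s in 111011

5


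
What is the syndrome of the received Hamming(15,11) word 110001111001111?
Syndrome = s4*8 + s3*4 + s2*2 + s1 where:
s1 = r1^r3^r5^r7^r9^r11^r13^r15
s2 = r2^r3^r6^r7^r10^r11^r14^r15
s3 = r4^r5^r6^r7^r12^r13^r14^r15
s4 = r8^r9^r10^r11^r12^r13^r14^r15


s1=1, s2=1, s3=0, s4=0

Syndrome = 3 (error at position 3)


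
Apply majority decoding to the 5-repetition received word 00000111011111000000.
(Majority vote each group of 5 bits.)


Groups: 00000, 11101, 11110, 00000
Majority votes: 0110

0110


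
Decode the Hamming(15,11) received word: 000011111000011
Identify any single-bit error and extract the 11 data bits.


Syndrome = 4: error at position 4

Data: 01111000011 (corrected bit 4)


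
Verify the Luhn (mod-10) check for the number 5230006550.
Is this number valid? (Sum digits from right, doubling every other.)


Luhn sum = 18
18 mod 10 = 8

Invalid (Luhn sum mod 10 = 8)


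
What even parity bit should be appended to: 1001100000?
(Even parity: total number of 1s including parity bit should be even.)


Number of 1s in data: 3
Parity bit: 1

1


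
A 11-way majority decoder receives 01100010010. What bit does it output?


Ones: 4 out of 11
Threshold: 6

0 (4/11 voted 1)


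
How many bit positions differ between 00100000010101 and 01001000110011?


XOR: 01101000100110
Count of 1s: 6

6


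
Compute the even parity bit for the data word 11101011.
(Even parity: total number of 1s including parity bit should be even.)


Number of 1s in data: 6
Parity bit: 0

0


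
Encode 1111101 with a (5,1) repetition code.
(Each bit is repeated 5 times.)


Each bit -> 5 copies

11111111111111111111111110000011111


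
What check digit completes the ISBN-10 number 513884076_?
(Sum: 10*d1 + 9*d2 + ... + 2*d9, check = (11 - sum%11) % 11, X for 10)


Weighted sum: 240
240 mod 11 = 9

Check digit: 2


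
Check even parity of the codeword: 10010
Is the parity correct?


Number of 1s: 2

Yes, parity is correct (2 ones)


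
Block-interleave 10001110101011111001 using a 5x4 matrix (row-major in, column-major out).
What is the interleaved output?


Matrix:
  1000
  1110
  1010
  1111
  1001
Read columns: 11111010100111000011

11111010100111000011


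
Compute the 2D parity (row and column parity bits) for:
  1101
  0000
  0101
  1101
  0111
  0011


Row parities: 100110
Column parities: 0001

Row P: 100110, Col P: 0001, Corner: 1


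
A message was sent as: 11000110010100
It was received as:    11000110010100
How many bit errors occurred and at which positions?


XOR: 00000000000000

0 errors (received matches sent)


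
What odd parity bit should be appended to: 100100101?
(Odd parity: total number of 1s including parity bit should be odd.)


Number of 1s in data: 4
Parity bit: 1

1


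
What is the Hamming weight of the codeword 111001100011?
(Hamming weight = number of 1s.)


Counting 1s in 111001100011

7


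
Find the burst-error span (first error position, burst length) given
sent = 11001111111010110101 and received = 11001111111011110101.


XOR: 00000000000001000000

Burst at position 13, length 1


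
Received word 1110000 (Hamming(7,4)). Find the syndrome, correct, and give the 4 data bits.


Syndrome = 0: no error detected

Data: 1000 (no errors)


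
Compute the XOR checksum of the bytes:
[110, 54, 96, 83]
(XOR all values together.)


XOR chain: 110 ^ 54 ^ 96 ^ 83 = 107

107


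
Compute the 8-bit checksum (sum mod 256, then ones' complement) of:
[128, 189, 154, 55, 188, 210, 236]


Sum = 1160 mod 256 = 136
Complement = 119

119


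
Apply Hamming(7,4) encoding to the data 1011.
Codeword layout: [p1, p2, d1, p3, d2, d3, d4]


Parity bits: p1=0, p2=1, p3=0

0110011


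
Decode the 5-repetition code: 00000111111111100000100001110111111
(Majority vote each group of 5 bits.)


Groups: 00000, 11111, 11111, 00000, 10000, 11101, 11111
Majority votes: 0110011

0110011


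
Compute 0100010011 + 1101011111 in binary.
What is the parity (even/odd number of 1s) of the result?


0100010011 = 275
1101011111 = 863
Sum = 1138 = 10001110010
1s count = 5

odd parity (5 ones in 10001110010)


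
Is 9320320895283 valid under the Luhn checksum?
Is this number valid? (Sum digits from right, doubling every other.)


Luhn sum = 53
53 mod 10 = 3

Invalid (Luhn sum mod 10 = 3)


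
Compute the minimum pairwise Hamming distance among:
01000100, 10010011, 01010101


Comparing all pairs, minimum distance: 2
Can detect 1 errors, correct 0 errors

2


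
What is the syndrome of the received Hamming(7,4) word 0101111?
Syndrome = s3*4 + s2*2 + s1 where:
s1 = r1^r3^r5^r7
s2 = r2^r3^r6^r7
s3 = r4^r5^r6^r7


s1=0, s2=1, s3=0

Syndrome = 2 (error at position 2)


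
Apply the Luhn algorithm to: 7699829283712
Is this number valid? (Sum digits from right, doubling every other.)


Luhn sum = 78
78 mod 10 = 8

Invalid (Luhn sum mod 10 = 8)


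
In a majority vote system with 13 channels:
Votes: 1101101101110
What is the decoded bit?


Ones: 9 out of 13
Threshold: 7

1 (9/13 voted 1)


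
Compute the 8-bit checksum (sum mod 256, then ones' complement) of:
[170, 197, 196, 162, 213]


Sum = 938 mod 256 = 170
Complement = 85

85


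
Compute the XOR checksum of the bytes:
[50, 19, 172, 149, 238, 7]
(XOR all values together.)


XOR chain: 50 ^ 19 ^ 172 ^ 149 ^ 238 ^ 7 = 241

241


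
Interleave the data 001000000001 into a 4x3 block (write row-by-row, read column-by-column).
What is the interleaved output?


Matrix:
  001
  000
  000
  001
Read columns: 000000001001

000000001001


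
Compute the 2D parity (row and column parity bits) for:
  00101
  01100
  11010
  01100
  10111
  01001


Row parities: 001000
Column parities: 00001

Row P: 001000, Col P: 00001, Corner: 1


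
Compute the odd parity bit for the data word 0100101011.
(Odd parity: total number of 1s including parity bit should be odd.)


Number of 1s in data: 5
Parity bit: 0

0


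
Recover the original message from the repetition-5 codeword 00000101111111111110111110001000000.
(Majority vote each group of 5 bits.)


Groups: 00000, 10111, 11111, 11110, 11111, 00010, 00000
Majority votes: 0111100

0111100


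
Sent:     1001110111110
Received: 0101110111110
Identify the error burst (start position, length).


XOR: 1100000000000

Burst at position 0, length 2


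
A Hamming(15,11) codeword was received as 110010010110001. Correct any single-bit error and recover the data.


Syndrome = 0: no error detected

Data: 01000110001 (no errors)


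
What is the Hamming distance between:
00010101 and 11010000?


XOR: 11000101
Count of 1s: 4

4


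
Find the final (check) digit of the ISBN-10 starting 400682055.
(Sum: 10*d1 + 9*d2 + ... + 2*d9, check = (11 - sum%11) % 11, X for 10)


Weighted sum: 165
165 mod 11 = 0

Check digit: 0


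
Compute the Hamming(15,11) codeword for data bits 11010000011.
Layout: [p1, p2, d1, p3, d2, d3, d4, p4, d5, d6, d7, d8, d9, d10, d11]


Parity bits: p1=0, p2=0, p3=0, p4=0

001010100000011


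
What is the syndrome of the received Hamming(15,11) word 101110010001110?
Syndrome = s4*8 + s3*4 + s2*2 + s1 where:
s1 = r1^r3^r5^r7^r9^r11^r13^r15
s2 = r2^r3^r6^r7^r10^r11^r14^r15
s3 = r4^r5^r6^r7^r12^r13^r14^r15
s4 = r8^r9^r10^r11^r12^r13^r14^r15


s1=0, s2=0, s3=1, s4=0

Syndrome = 4 (error at position 4)


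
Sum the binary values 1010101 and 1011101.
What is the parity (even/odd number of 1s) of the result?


1010101 = 85
1011101 = 93
Sum = 178 = 10110010
1s count = 4

even parity (4 ones in 10110010)


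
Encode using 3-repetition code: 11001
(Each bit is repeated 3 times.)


Each bit -> 3 copies

111111000000111


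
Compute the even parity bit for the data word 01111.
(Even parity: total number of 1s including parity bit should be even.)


Number of 1s in data: 4
Parity bit: 0

0


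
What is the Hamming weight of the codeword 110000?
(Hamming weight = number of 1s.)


Counting 1s in 110000

2


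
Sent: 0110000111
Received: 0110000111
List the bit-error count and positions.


XOR: 0000000000

0 errors (received matches sent)


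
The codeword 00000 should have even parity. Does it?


Number of 1s: 0

Yes, parity is correct (0 ones)


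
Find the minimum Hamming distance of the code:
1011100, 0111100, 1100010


Comparing all pairs, minimum distance: 2
Can detect 1 errors, correct 0 errors

2


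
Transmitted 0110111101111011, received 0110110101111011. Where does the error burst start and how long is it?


XOR: 0000001000000000

Burst at position 6, length 1


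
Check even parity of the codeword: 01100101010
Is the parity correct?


Number of 1s: 5

No, parity error (5 ones)


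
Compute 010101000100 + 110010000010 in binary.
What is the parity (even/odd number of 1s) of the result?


010101000100 = 1348
110010000010 = 3202
Sum = 4550 = 1000111000110
1s count = 6

even parity (6 ones in 1000111000110)


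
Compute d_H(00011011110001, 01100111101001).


XOR: 01111100011000
Count of 1s: 7

7


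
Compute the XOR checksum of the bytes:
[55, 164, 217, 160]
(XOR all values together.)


XOR chain: 55 ^ 164 ^ 217 ^ 160 = 234

234


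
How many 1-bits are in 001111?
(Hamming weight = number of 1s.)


Counting 1s in 001111

4


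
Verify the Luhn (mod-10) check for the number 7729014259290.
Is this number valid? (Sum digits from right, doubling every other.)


Luhn sum = 58
58 mod 10 = 8

Invalid (Luhn sum mod 10 = 8)


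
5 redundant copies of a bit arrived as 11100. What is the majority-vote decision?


Ones: 3 out of 5
Threshold: 3

1 (3/5 voted 1)


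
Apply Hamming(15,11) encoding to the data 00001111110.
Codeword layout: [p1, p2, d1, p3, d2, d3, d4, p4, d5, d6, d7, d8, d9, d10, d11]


Parity bits: p1=1, p2=1, p3=1, p4=0

110100001111110


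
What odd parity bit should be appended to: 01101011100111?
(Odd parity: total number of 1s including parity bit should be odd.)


Number of 1s in data: 9
Parity bit: 0

0


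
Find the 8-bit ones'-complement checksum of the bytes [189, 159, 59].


Sum = 407 mod 256 = 151
Complement = 104

104


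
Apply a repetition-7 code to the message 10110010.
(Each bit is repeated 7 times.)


Each bit -> 7 copies

11111110000000111111111111110000000000000011111110000000


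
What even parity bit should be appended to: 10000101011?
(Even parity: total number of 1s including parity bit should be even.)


Number of 1s in data: 5
Parity bit: 1

1


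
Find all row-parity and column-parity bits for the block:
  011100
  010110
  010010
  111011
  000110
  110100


Row parities: 110101
Column parities: 010001

Row P: 110101, Col P: 010001, Corner: 0


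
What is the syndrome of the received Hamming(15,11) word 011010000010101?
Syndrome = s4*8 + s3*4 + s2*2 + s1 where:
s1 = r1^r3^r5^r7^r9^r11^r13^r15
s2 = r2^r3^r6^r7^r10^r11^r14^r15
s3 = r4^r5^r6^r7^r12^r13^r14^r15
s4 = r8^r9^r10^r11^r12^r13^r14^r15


s1=1, s2=0, s3=1, s4=1

Syndrome = 13 (error at position 13)


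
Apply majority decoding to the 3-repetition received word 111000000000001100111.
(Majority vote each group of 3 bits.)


Groups: 111, 000, 000, 000, 001, 100, 111
Majority votes: 1000001

1000001


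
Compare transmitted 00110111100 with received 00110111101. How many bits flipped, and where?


XOR: 00000000001

1 error(s) at position(s): 10


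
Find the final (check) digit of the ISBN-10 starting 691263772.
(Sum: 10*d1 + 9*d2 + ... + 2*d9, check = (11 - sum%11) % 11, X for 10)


Weighted sum: 267
267 mod 11 = 3

Check digit: 8


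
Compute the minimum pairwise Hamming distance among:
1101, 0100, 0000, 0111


Comparing all pairs, minimum distance: 1
Can detect 0 errors, correct 0 errors

1


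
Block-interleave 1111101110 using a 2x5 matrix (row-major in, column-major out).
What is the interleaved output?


Matrix:
  11111
  01110
Read columns: 1011111110

1011111110


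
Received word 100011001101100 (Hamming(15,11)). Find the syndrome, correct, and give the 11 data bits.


Syndrome = 0: no error detected

Data: 01101101100 (no errors)


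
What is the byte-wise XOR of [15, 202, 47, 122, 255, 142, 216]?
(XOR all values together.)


XOR chain: 15 ^ 202 ^ 47 ^ 122 ^ 255 ^ 142 ^ 216 = 57

57


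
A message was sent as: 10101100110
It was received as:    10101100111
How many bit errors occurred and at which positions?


XOR: 00000000001

1 error(s) at position(s): 10


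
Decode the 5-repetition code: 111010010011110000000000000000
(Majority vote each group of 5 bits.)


Groups: 11101, 00100, 11110, 00000, 00000, 00000
Majority votes: 101000

101000


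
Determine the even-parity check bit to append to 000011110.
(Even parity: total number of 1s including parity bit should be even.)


Number of 1s in data: 4
Parity bit: 0

0


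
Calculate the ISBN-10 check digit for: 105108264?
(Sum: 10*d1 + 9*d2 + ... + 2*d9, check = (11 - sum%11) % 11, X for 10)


Weighted sum: 131
131 mod 11 = 10

Check digit: 1


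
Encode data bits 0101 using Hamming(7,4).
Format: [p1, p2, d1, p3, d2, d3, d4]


Parity bits: p1=0, p2=1, p3=0

0100101


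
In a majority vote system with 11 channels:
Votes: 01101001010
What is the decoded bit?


Ones: 5 out of 11
Threshold: 6

0 (5/11 voted 1)


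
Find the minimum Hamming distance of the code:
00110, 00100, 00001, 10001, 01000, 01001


Comparing all pairs, minimum distance: 1
Can detect 0 errors, correct 0 errors

1


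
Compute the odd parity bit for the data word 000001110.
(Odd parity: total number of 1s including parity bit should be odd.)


Number of 1s in data: 3
Parity bit: 0

0


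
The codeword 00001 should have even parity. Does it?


Number of 1s: 1

No, parity error (1 ones)


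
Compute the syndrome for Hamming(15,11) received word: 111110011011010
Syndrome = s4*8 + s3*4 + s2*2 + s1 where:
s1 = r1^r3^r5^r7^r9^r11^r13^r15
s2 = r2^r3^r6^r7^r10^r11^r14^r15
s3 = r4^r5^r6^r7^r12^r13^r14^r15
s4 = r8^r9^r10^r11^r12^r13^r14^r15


s1=1, s2=0, s3=0, s4=1

Syndrome = 9 (error at position 9)


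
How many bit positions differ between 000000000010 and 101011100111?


XOR: 101011100101
Count of 1s: 7

7


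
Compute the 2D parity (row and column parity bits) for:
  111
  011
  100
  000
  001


Row parities: 10101
Column parities: 001

Row P: 10101, Col P: 001, Corner: 1


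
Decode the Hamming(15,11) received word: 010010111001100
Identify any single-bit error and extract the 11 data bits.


Syndrome = 0: no error detected

Data: 01011001100 (no errors)


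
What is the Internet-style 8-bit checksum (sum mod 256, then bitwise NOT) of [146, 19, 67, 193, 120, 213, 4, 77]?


Sum = 839 mod 256 = 71
Complement = 184

184


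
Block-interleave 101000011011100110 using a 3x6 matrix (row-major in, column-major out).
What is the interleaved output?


Matrix:
  101000
  011011
  100110
Read columns: 101010110001011010

101010110001011010


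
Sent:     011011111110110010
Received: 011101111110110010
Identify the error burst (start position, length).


XOR: 000110000000000000

Burst at position 3, length 2


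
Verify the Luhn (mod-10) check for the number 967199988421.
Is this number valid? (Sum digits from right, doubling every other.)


Luhn sum = 72
72 mod 10 = 2

Invalid (Luhn sum mod 10 = 2)


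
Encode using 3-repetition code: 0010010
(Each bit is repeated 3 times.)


Each bit -> 3 copies

000000111000000111000


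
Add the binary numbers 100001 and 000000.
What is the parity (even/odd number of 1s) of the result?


100001 = 33
000000 = 0
Sum = 33 = 100001
1s count = 2

even parity (2 ones in 100001)


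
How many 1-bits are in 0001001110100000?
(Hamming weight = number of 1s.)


Counting 1s in 0001001110100000

5


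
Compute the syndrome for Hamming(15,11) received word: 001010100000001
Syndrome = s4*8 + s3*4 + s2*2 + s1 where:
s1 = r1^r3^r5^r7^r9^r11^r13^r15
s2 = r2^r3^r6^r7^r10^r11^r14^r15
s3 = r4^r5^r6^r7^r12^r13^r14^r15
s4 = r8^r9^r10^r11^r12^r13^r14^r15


s1=0, s2=1, s3=1, s4=1

Syndrome = 14 (error at position 14)


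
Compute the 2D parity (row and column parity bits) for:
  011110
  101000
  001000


Row parities: 001
Column parities: 111110

Row P: 001, Col P: 111110, Corner: 1


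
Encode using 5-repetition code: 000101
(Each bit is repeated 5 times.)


Each bit -> 5 copies

000000000000000111110000011111


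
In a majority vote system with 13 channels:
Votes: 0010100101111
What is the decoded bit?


Ones: 7 out of 13
Threshold: 7

1 (7/13 voted 1)


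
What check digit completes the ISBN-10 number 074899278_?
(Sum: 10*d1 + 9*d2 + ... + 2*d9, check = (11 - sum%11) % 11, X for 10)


Weighted sum: 295
295 mod 11 = 9

Check digit: 2


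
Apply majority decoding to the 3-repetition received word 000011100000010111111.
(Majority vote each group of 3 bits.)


Groups: 000, 011, 100, 000, 010, 111, 111
Majority votes: 0100011

0100011


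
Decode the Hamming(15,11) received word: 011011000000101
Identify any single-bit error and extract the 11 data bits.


Syndrome = 0: no error detected

Data: 11100000101 (no errors)


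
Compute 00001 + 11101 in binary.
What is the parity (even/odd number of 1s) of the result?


00001 = 1
11101 = 29
Sum = 30 = 11110
1s count = 4

even parity (4 ones in 11110)


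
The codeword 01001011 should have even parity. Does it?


Number of 1s: 4

Yes, parity is correct (4 ones)


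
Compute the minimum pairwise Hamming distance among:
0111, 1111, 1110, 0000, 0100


Comparing all pairs, minimum distance: 1
Can detect 0 errors, correct 0 errors

1


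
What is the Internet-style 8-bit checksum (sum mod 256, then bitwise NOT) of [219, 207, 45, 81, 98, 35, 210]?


Sum = 895 mod 256 = 127
Complement = 128

128


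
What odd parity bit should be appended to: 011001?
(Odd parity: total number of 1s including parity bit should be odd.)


Number of 1s in data: 3
Parity bit: 0

0


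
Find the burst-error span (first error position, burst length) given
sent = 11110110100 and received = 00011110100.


XOR: 11101000000

Burst at position 0, length 5


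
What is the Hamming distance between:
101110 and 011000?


XOR: 110110
Count of 1s: 4

4


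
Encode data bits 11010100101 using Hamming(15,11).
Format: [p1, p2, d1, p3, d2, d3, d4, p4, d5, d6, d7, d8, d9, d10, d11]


Parity bits: p1=1, p2=0, p3=0, p4=1

101010110100101


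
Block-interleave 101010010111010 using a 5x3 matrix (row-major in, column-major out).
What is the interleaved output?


Matrix:
  101
  010
  010
  111
  010
Read columns: 100100111110010

100100111110010


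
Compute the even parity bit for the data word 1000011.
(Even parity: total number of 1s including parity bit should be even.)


Number of 1s in data: 3
Parity bit: 1

1


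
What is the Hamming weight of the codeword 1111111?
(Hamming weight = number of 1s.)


Counting 1s in 1111111

7


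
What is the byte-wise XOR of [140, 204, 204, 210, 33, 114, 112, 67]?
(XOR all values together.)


XOR chain: 140 ^ 204 ^ 204 ^ 210 ^ 33 ^ 114 ^ 112 ^ 67 = 62

62


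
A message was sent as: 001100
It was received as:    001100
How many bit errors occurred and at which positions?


XOR: 000000

0 errors (received matches sent)


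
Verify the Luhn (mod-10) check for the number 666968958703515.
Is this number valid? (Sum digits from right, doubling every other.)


Luhn sum = 78
78 mod 10 = 8

Invalid (Luhn sum mod 10 = 8)


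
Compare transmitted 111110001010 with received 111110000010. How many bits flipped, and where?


XOR: 000000001000

1 error(s) at position(s): 8


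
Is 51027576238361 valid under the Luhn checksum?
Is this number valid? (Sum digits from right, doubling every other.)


Luhn sum = 46
46 mod 10 = 6

Invalid (Luhn sum mod 10 = 6)


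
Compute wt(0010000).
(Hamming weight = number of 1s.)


Counting 1s in 0010000

1


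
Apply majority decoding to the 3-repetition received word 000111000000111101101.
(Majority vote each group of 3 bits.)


Groups: 000, 111, 000, 000, 111, 101, 101
Majority votes: 0100111

0100111


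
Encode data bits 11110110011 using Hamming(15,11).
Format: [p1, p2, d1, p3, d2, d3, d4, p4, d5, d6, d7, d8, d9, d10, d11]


Parity bits: p1=1, p2=1, p3=1, p4=0

111111100110011


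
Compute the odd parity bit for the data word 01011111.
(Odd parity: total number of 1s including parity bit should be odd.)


Number of 1s in data: 6
Parity bit: 1

1


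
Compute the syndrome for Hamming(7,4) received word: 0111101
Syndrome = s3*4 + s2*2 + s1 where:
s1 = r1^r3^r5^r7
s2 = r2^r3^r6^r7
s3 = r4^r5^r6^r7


s1=1, s2=1, s3=1

Syndrome = 7 (error at position 7)


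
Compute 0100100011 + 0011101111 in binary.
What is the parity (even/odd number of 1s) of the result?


0100100011 = 291
0011101111 = 239
Sum = 530 = 1000010010
1s count = 3

odd parity (3 ones in 1000010010)


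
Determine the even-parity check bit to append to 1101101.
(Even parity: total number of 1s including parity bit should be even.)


Number of 1s in data: 5
Parity bit: 1

1


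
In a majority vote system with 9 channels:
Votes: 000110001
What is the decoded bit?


Ones: 3 out of 9
Threshold: 5

0 (3/9 voted 1)


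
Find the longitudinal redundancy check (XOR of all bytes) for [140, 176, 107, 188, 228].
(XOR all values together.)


XOR chain: 140 ^ 176 ^ 107 ^ 188 ^ 228 = 15

15


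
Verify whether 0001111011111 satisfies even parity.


Number of 1s: 9

No, parity error (9 ones)


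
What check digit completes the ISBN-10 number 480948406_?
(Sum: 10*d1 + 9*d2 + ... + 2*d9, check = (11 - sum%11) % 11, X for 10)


Weighted sum: 267
267 mod 11 = 3

Check digit: 8


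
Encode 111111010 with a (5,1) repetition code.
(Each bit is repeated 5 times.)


Each bit -> 5 copies

111111111111111111111111111111000001111100000


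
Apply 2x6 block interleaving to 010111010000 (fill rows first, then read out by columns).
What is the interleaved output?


Matrix:
  010111
  010000
Read columns: 001100101010

001100101010


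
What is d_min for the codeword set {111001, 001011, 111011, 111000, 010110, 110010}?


Comparing all pairs, minimum distance: 1
Can detect 0 errors, correct 0 errors

1


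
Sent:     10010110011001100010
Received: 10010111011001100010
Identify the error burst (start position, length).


XOR: 00000001000000000000

Burst at position 7, length 1


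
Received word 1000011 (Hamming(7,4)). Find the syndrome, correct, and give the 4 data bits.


Syndrome = 0: no error detected

Data: 0011 (no errors)


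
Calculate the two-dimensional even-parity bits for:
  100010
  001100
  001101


Row parities: 001
Column parities: 100011

Row P: 001, Col P: 100011, Corner: 1


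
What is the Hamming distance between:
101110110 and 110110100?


XOR: 011000010
Count of 1s: 3

3


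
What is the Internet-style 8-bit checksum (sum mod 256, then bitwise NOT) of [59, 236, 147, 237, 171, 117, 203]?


Sum = 1170 mod 256 = 146
Complement = 109

109


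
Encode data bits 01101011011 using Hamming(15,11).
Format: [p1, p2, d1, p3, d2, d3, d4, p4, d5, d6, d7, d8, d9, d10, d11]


Parity bits: p1=0, p2=0, p3=1, p4=1

000111011011011


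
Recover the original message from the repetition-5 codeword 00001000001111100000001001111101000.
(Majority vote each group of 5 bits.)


Groups: 00001, 00000, 11111, 00000, 00100, 11111, 01000
Majority votes: 0010010

0010010


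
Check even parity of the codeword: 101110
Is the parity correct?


Number of 1s: 4

Yes, parity is correct (4 ones)


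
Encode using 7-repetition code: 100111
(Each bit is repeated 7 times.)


Each bit -> 7 copies

111111100000000000000111111111111111111111


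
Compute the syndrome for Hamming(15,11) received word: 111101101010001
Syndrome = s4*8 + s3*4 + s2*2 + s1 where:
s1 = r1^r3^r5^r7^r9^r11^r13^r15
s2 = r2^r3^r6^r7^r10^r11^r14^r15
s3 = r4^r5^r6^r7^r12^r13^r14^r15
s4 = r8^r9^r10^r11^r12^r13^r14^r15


s1=0, s2=0, s3=0, s4=1

Syndrome = 8 (error at position 8)


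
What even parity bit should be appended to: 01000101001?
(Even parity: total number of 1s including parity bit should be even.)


Number of 1s in data: 4
Parity bit: 0

0


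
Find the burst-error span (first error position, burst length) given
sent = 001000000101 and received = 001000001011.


XOR: 000000001110

Burst at position 8, length 3


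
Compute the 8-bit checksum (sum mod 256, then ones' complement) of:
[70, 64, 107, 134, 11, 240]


Sum = 626 mod 256 = 114
Complement = 141

141


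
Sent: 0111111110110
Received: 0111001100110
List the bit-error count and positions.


XOR: 0000110010000

3 error(s) at position(s): 4, 5, 8


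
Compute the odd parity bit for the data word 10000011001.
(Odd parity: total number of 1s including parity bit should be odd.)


Number of 1s in data: 4
Parity bit: 1

1


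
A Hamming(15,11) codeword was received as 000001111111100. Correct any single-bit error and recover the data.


Syndrome = 0: no error detected

Data: 00111111100 (no errors)


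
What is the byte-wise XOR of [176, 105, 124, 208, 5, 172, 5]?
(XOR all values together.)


XOR chain: 176 ^ 105 ^ 124 ^ 208 ^ 5 ^ 172 ^ 5 = 217

217


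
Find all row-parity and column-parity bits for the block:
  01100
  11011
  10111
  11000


Row parities: 0000
Column parities: 11000

Row P: 0000, Col P: 11000, Corner: 0


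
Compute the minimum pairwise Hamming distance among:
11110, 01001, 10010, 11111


Comparing all pairs, minimum distance: 1
Can detect 0 errors, correct 0 errors

1


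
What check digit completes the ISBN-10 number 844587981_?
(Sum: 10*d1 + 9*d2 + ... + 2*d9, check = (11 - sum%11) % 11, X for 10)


Weighted sum: 328
328 mod 11 = 9

Check digit: 2


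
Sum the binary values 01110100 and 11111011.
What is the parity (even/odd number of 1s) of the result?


01110100 = 116
11111011 = 251
Sum = 367 = 101101111
1s count = 7

odd parity (7 ones in 101101111)


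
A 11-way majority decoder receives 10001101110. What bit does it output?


Ones: 6 out of 11
Threshold: 6

1 (6/11 voted 1)


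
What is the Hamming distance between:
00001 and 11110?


XOR: 11111
Count of 1s: 5

5


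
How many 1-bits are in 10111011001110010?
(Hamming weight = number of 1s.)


Counting 1s in 10111011001110010

10


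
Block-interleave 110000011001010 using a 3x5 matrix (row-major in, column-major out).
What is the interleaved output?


Matrix:
  11000
  00110
  01010
Read columns: 100101010011000

100101010011000


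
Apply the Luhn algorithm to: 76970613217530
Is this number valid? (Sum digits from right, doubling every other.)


Luhn sum = 59
59 mod 10 = 9

Invalid (Luhn sum mod 10 = 9)


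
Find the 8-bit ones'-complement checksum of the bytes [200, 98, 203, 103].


Sum = 604 mod 256 = 92
Complement = 163

163


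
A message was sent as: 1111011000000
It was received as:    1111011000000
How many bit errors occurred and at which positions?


XOR: 0000000000000

0 errors (received matches sent)


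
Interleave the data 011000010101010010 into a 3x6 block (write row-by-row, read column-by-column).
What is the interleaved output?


Matrix:
  011000
  010101
  010010
Read columns: 000111100010001010

000111100010001010


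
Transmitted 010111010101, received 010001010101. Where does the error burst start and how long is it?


XOR: 000110000000

Burst at position 3, length 2


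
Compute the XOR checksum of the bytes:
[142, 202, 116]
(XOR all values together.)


XOR chain: 142 ^ 202 ^ 116 = 48

48


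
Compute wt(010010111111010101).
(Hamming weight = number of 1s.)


Counting 1s in 010010111111010101

11


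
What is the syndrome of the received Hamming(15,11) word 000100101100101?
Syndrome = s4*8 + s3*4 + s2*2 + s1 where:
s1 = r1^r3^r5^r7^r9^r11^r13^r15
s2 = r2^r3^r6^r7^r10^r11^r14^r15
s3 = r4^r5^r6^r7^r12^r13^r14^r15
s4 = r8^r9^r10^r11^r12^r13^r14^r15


s1=0, s2=1, s3=0, s4=0

Syndrome = 2 (error at position 2)


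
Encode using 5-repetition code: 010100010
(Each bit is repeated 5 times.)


Each bit -> 5 copies

000001111100000111110000000000000001111100000


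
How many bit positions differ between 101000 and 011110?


XOR: 110110
Count of 1s: 4

4


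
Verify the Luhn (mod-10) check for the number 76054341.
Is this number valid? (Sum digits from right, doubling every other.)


Luhn sum = 36
36 mod 10 = 6

Invalid (Luhn sum mod 10 = 6)


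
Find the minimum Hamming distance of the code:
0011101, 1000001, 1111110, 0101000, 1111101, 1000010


Comparing all pairs, minimum distance: 2
Can detect 1 errors, correct 0 errors

2


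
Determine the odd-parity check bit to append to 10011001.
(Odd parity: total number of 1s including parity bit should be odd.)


Number of 1s in data: 4
Parity bit: 1

1


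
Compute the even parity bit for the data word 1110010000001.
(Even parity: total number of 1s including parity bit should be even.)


Number of 1s in data: 5
Parity bit: 1

1


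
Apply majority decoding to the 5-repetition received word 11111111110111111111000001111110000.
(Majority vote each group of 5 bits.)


Groups: 11111, 11111, 01111, 11111, 00000, 11111, 10000
Majority votes: 1111010

1111010


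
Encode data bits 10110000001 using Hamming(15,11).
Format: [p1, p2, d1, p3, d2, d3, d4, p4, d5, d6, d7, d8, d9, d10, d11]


Parity bits: p1=1, p2=0, p3=1, p4=1

101101110000001


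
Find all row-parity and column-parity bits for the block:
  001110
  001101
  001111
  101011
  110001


Row parities: 11001
Column parities: 010110

Row P: 11001, Col P: 010110, Corner: 1


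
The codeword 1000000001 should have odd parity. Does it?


Number of 1s: 2

No, parity error (2 ones)


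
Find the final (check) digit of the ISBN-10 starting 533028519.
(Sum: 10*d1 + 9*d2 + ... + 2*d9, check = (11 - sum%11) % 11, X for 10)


Weighted sum: 194
194 mod 11 = 7

Check digit: 4


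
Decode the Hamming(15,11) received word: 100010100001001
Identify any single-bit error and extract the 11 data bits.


Syndrome = 0: no error detected

Data: 01010001001 (no errors)


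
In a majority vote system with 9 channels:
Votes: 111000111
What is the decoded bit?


Ones: 6 out of 9
Threshold: 5

1 (6/9 voted 1)


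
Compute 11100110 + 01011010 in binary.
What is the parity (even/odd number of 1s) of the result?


11100110 = 230
01011010 = 90
Sum = 320 = 101000000
1s count = 2

even parity (2 ones in 101000000)


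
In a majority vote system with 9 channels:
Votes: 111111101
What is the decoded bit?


Ones: 8 out of 9
Threshold: 5

1 (8/9 voted 1)


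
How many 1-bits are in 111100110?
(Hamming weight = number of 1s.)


Counting 1s in 111100110

6


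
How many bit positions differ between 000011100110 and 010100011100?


XOR: 010111111010
Count of 1s: 8

8


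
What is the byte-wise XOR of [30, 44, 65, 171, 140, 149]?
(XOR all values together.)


XOR chain: 30 ^ 44 ^ 65 ^ 171 ^ 140 ^ 149 = 193

193


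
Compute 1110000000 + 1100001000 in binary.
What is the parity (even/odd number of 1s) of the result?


1110000000 = 896
1100001000 = 776
Sum = 1672 = 11010001000
1s count = 4

even parity (4 ones in 11010001000)


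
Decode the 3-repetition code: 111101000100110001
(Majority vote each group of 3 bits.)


Groups: 111, 101, 000, 100, 110, 001
Majority votes: 110010

110010


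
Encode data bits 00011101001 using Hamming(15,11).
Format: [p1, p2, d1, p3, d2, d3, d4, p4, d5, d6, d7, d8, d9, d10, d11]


Parity bits: p1=1, p2=1, p3=1, p4=0

110100101101001


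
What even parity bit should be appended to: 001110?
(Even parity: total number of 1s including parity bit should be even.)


Number of 1s in data: 3
Parity bit: 1

1


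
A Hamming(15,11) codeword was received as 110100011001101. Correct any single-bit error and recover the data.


Syndrome = 8: error at position 8

Data: 00001001101 (corrected bit 8)


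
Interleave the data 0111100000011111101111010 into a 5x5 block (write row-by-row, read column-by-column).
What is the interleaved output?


Matrix:
  01111
  00000
  01111
  11011
  11010
Read columns: 0001110111101001011110110

0001110111101001011110110


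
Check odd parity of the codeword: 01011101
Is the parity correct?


Number of 1s: 5

Yes, parity is correct (5 ones)


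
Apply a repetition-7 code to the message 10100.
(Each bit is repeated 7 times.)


Each bit -> 7 copies

11111110000000111111100000000000000
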